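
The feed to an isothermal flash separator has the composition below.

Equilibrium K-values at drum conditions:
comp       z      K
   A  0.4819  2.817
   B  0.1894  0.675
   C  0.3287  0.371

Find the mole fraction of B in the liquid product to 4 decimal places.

Newton iteration, ψ⁰ = 0.52:
  ψ = 0.5200: g = 0.06890, g' = -0.7368 → ψ = 0.6135
  ψ = 0.6135: g = 0.00049, g' = -0.7318 → ψ = 0.6142
Converged at ψ = 0.6142.
Compositions from xᵢ = zᵢ/(1+ψ(Kᵢ−1)), yᵢ = Kᵢxᵢ:
  A: x = 0.2277, y = 0.6416
  B: x = 0.2366, y = 0.1597
  C: x = 0.5356, y = 0.1987

x_B = 0.2366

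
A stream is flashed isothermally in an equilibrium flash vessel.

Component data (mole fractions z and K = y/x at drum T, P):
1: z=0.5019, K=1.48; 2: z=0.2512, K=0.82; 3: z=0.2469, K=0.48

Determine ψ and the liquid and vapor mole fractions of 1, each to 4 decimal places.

Newton–Raphson from ψ = 0.63:
  ψ = 0.6300: g = -0.05696, g' = -0.2262 → ψ = 0.3782
  ψ = 0.3782: g = -0.00443, g' = -0.1957 → ψ = 0.3555
  ψ = 0.3555: g = -0.00002, g' = -0.1941 → ψ = 0.3554
Converged at ψ = 0.3554.
Compositions from xᵢ = zᵢ/(1+ψ(Kᵢ−1)), yᵢ = Kᵢxᵢ:
  1: x = 0.4288, y = 0.6346
  2: x = 0.2684, y = 0.2201
  3: x = 0.3029, y = 0.1454

ψ = 0.3554, x_1 = 0.4288, y_1 = 0.6346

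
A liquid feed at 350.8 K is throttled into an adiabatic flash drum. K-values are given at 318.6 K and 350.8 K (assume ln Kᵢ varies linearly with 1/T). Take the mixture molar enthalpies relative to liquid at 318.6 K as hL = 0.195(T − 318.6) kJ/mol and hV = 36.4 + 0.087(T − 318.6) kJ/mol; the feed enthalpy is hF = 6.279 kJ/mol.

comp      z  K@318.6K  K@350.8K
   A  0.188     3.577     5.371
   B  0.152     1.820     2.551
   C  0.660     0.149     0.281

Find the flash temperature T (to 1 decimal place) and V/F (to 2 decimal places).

Adiabatic flash: solve Rachford–Rice at each trial T, then check hF = ψ·hV(T) + (1−ψ)·hL(T).
  T = 318.6 K: K = (3.577, 1.820, 0.149), RR gives ψ = 0.027, H_out = 0.983 kJ/mol
  T = 350.8 K: K = (5.371, 2.551, 0.281), RR gives ψ = 0.240, H_out = 14.166 kJ/mol
  T = 334.7 K: K = (4.426, 2.172, 0.208), RR gives ψ = 0.140, H_out = 7.998 kJ/mol
  T = 326.6 K: K = (3.987, 1.992, 0.176), RR gives ψ = 0.086, H_out = 4.631 kJ/mol
  T = 330.6 K: K = (4.201, 2.080, 0.191), RR gives ψ = 0.114, H_out = 6.326 kJ/mol
  T = 328.6 K: K = (4.093, 2.036, 0.184), RR gives ψ = 0.100, H_out = 5.487 kJ/mol
Linear interpolation between T = 328.6 (H_out = 5.487) and T = 330.6 (H_out = 6.326) on hF = 6.279 gives T ≈ 330.5 K, at which ψ = 0.11.

T = 330.5 K, V/F = 0.11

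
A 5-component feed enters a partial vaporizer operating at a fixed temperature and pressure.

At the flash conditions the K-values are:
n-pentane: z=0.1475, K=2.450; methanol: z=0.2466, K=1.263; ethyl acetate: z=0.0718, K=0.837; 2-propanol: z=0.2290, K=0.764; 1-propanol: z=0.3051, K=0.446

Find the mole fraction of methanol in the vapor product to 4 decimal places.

Newton iteration, β⁰ = 0.33:
  β = 0.3300: g = -0.07348, g' = -0.3137 → β = 0.0957
  β = 0.0957: g = 0.00540, g' = -0.3751 → β = 0.1101
  β = 0.1101: g = 0.00005, g' = -0.3683 → β = 0.1102
Converged at β = 0.1102.
Compositions from xᵢ = zᵢ/(1+β(Kᵢ−1)), yᵢ = Kᵢxᵢ:
  n-pentane: x = 0.1272, y = 0.3116
  methanol: x = 0.2397, y = 0.3027
  ethyl acetate: x = 0.0731, y = 0.0612
  2-propanol: x = 0.2351, y = 0.1796
  1-propanol: x = 0.3249, y = 0.1449

y_methanol = 0.3027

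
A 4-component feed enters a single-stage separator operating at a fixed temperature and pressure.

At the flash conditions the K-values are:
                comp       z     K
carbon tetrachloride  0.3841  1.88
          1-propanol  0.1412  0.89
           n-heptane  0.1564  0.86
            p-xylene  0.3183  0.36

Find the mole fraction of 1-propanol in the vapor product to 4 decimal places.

Iterate (Newton) starting at ψ = 0.62:
  ψ = 0.6200: g = -0.15967, g' = -0.4885 → ψ = 0.2931
  ψ = 0.2931: g = -0.02094, g' = -0.3907 → ψ = 0.2395
  ψ = 0.2395: g = -0.00004, g' = -0.3898 → ψ = 0.2394
Converged at ψ = 0.2394.
Compositions from xᵢ = zᵢ/(1+ψ(Kᵢ−1)), yᵢ = Kᵢxᵢ:
  carbon tetrachloride: x = 0.3173, y = 0.5964
  1-propanol: x = 0.1450, y = 0.1291
  n-heptane: x = 0.1618, y = 0.1392
  p-xylene: x = 0.3759, y = 0.1353

y_1-propanol = 0.1291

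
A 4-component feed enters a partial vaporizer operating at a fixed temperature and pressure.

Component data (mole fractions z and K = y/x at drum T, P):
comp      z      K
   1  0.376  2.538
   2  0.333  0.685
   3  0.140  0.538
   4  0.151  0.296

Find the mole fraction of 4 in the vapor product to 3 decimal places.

y_4 = 0.063

Newton iteration, ψ⁰ = 0.5:
  ψ = 0.500: g = -0.0458, g' = -0.560 → ψ = 0.418
  ψ = 0.418: g = 0.0003, g' = -0.569 → ψ = 0.419
Converged at ψ = 0.419.
Compositions from xᵢ = zᵢ/(1+ψ(Kᵢ−1)), yᵢ = Kᵢxᵢ:
  1: x = 0.229, y = 0.580
  2: x = 0.384, y = 0.263
  3: x = 0.174, y = 0.093
  4: x = 0.214, y = 0.063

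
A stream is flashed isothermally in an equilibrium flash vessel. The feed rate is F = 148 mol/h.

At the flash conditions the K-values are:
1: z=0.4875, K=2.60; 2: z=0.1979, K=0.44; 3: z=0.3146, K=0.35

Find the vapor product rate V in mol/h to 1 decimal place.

Material balance + equilibrium reduce to Σ zᵢ(Kᵢ−1)/(1+ψ(Kᵢ−1)) = 0.
Check two-phase: ΣzᵢKᵢ = 1.4647 > 1 and Σzᵢ/Kᵢ = 1.5361 > 1, so g(0) = 0.4647 > 0 and g(1) = -0.5361 < 0.
Newton iteration, ψ⁰ = 0.3:
  ψ = 0.3000: g = 0.13980, g' = -0.8645 → ψ = 0.4617
  ψ = 0.4617: g = 0.00696, g' = -0.7970 → ψ = 0.4704
Converged at ψ = 0.4704.
Then V = ψ·F = 0.4704·148 = 69.6 mol/h and L = F − V = 78.4 mol/h.

V = 69.6 mol/h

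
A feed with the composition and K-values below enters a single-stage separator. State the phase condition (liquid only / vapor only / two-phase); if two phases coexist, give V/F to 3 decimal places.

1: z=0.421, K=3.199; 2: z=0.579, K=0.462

ΣzᵢKᵢ = 1.614; Σzᵢ/Kᵢ = 1.385.
Both exceed 1, so a two-phase solution exists.
Binary case is linear: z₁(K₁−1)(1+ψ(K₂−1)) + z₂(K₂−1)(1+ψ(K₁−1)) = 0
⇒ ψ = [z₁(K₁−1)+z₂(K₂−1)] / [−(K₁−1)(K₂−1)] = 0.6143/1.1831 = 0.519

two-phase, V/F = 0.519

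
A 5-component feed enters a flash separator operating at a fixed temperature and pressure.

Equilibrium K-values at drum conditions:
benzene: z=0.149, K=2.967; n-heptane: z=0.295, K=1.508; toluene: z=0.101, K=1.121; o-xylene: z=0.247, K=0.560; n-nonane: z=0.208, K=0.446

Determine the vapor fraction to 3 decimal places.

Material balance + equilibrium reduce to Σ zᵢ(Kᵢ−1)/(1+ψ(Kᵢ−1)) = 0.
g(0) = ΣzᵢKᵢ − 1 = 0.231 and g(1) = 1 − Σzᵢ/Kᵢ = -0.243, so a root lies in (0, 1).
Newton–Raphson from ψ = 0.5:
  ψ = 0.500: g = -0.0199, g' = -0.397 → ψ = 0.450
Converged at ψ = 0.450.

ψ = 0.450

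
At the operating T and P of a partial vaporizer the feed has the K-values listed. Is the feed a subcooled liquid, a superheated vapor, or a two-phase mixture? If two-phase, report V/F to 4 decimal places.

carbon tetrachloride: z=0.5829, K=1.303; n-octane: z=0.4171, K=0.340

subcooled liquid

ΣzᵢKᵢ = 0.9013; Σzᵢ/Kᵢ = 1.6741.
Since ΣzᵢKᵢ < 1 the mixture is below its bubble point — single liquid phase.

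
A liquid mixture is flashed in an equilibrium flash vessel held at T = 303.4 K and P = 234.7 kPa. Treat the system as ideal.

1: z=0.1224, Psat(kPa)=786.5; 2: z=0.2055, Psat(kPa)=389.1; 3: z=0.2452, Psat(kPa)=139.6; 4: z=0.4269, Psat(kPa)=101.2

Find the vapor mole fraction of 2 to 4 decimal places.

Raoult's law: Kᵢ = Pᵢˢᵃᵗ/P = Pᵢˢᵃᵗ/234.7.
  K_1 = 786.5/234.7 = 3.351086, K_2 = 389.1/234.7 = 1.657861, K_3 = 139.6/234.7 = 0.594802, K_4 = 101.2/234.7 = 0.431189
Material balance + equilibrium reduce to Σ zᵢ(Kᵢ−1)/(1+V/F(Kᵢ−1)) = 0.
Check two-phase: ΣzᵢKᵢ = 1.0808 > 1 and Σzᵢ/Kᵢ = 1.5628 > 1, so g(0) = 0.0808 > 0 and g(1) = -0.5628 < 0.
Newton iteration, V/F⁰ = 0.45:
  V/F = 0.4500: g = -0.20373, g' = -0.5224 → V/F = 0.0600
  V/F = 0.0600: g = 0.02900, g' = -0.7923 → V/F = 0.0966
  V/F = 0.0966: g = 0.00126, g' = -0.7262 → V/F = 0.0984
Converged at V/F = 0.0984.
Compositions from xᵢ = zᵢ/(1+V/F(Kᵢ−1)), yᵢ = Kᵢxᵢ:
  1: x = 0.0994, y = 0.3331
  2: x = 0.1930, y = 0.3200
  3: x = 0.2554, y = 0.1519
  4: x = 0.4522, y = 0.1950

y_2 = 0.3200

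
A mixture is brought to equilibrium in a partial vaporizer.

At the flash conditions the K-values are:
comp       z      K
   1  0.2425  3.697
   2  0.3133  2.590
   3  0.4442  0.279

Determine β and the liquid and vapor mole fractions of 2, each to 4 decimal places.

β = 0.5486, x_2 = 0.1673, y_2 = 0.4334

Material balance + equilibrium reduce to Σ zᵢ(Kᵢ−1)/(1+β(Kᵢ−1)) = 0.
g(0) = ΣzᵢKᵢ − 1 = 0.8319 and g(1) = 1 − Σzᵢ/Kᵢ = -0.7787, so a root lies in (0, 1).
Iterate (Newton) starting at β = 0.5:
  β = 0.5000: g = 0.05519, g' = -1.1303 → β = 0.5488
  β = 0.5488: g = -0.00028, g' = -1.1450 → β = 0.5486
Converged at β = 0.5486.
Compositions from xᵢ = zᵢ/(1+β(Kᵢ−1)), yᵢ = Kᵢxᵢ:
  1: x = 0.0978, y = 0.3616
  2: x = 0.1673, y = 0.4334
  3: x = 0.7349, y = 0.2050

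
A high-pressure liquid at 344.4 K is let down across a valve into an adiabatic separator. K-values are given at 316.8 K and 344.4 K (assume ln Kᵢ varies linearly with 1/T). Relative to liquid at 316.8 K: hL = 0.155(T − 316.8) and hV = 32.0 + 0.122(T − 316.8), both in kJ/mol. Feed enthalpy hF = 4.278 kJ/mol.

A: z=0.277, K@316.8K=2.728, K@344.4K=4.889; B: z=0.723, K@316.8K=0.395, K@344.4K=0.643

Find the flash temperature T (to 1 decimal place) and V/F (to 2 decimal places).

Adiabatic flash: solve Rachford–Rice at each trial T, then check hF = ψ·hV(T) + (1−ψ)·hL(T).
  T = 316.8 K: K = (2.728, 0.395), RR gives ψ = 0.039, H_out = 1.262 kJ/mol
  T = 344.4 K: K = (4.889, 0.643), RR gives ψ = 0.590, H_out = 22.621 kJ/mol
  T = 330.6 K: K = (3.697, 0.509), RR gives ψ = 0.296, H_out = 11.482 kJ/mol
  T = 323.7 K: K = (3.186, 0.450), RR gives ψ = 0.173, H_out = 6.553 kJ/mol
  T = 320.2 K: K = (2.947, 0.421), RR gives ψ = 0.107, H_out = 3.952 kJ/mol
  T = 321.9 K: K = (3.062, 0.435), RR gives ψ = 0.140, H_out = 5.231 kJ/mol
Linear interpolation between T = 320.2 (H_out = 3.952) and T = 321.9 (H_out = 5.231) on hF = 4.278 gives T ≈ 320.6 K, at which ψ = 0.12.

T = 320.6 K, V/F = 0.12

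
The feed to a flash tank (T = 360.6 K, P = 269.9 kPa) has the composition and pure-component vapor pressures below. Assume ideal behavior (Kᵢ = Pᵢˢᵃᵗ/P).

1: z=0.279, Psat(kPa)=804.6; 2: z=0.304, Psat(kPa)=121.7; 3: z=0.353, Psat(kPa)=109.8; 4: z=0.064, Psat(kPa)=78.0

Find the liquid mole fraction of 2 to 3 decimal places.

x_2 = 0.324

Raoult's law: Kᵢ = Pᵢˢᵃᵗ/P = Pᵢˢᵃᵗ/269.9.
  K_1 = 804.6/269.9 = 2.98110, K_2 = 121.7/269.9 = 0.45091, K_3 = 109.8/269.9 = 0.40682, K_4 = 78.0/269.9 = 0.28900
Rachford–Rice: g(V/F) = Σ zᵢ(Kᵢ−1)/(1+V/F(Kᵢ−1)) = 0.
Check two-phase: ΣzᵢKᵢ = 1.131 > 1 and Σzᵢ/Kᵢ = 1.857 > 1, so g(0) = 0.131 > 0 and g(1) = -0.857 < 0.
Iterate (Newton) starting at V/F = 0.5:
  V/F = 0.500: g = -0.3207, g' = -0.779 → V/F = 0.089
  V/F = 0.089: g = 0.0252, g' = -1.069 → V/F = 0.112
  V/F = 0.112: g = 0.0006, g' = -1.018 → V/F = 0.113
Converged at V/F = 0.113.
Compositions from xᵢ = zᵢ/(1+V/F(Kᵢ−1)), yᵢ = Kᵢxᵢ:
  1: x = 0.228, y = 0.680
  2: x = 0.324, y = 0.146
  3: x = 0.378, y = 0.154
  4: x = 0.070, y = 0.020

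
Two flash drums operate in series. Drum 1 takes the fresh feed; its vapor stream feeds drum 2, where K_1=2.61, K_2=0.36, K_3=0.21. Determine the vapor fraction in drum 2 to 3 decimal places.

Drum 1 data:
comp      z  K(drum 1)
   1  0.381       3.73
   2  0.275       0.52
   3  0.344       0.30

V/F (drum 2) = 0.750

Drum 1:
Newton iteration, ψ₁⁰ = 0.47:
  ψ₁ = 0.470: g = -0.0737, g' = -1.025 → ψ₁ = 0.398
  ψ₁ = 0.398: g = 0.0015, g' = -1.073 → ψ₁ = 0.399
Converged at ψ₁ = 0.399.
Drum-1 compositions:
  1: x = 0.182, y = 0.680
  2: x = 0.340, y = 0.177
  3: x = 0.478, y = 0.143
Drum-2 feed = drum-1 vapor: z₂ = (0.6798, 0.1769, 0.1433).
Drum 2:
Let ψ₂ = V/F and solve Σ zᵢ(Kᵢ−1)/(1+ψ₂(Kᵢ−1)) = 0.
g(0) = ΣzᵢKᵢ − 1 = 0.868 and g(1) = 1 − Σzᵢ/Kᵢ = -0.434, so a root lies in (0, 1).
Newton iteration, ψ₂⁰ = 0.31:
  ψ₂ = 0.310: g = 0.4390, g' = -1.054 → ψ₂ = 0.727
  ψ₂ = 0.727: g = 0.0271, g' = -1.120 → ψ₂ = 0.751
  ψ₂ = 0.751: g = -0.0006, g' = -1.170 → ψ₂ = 0.750
Converged at ψ₂ = 0.750.
  1: x = 0.308, y = 0.804
  2: x = 0.340, y = 0.123
  3: x = 0.352, y = 0.074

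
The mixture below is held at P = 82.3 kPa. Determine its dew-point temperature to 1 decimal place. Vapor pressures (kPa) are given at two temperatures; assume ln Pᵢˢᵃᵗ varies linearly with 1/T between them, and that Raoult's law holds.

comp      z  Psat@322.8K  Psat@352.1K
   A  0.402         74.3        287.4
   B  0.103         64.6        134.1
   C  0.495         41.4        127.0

Dew-point temperature: Σzᵢ·P/Pᵢˢᵃᵗ(T) = 1. Interpolate ln Pᵢˢᵃᵗ = aᵢ + bᵢ/T.
  T = 322.8 K: ΣzᵢP/Pᵢˢᵃᵗ = 1.5605
  T = 352.1 K: ΣzᵢP/Pᵢˢᵃᵗ = 0.4991
  T = 337.5 K: ΣzᵢP/Pᵢˢᵃᵗ = 0.8562
  T = 330.1 K: ΣzᵢP/Pᵢˢᵃᵗ = 1.1494
  T = 333.8 K: ΣzᵢP/Pᵢˢᵃᵗ = 0.9902
  T = 332.0 K: ΣzᵢP/Pᵢˢᵃᵗ = 1.0642
Interpolating between 332.0 K and 333.8 K gives T ≈ 333.6 K.

T = 333.6 K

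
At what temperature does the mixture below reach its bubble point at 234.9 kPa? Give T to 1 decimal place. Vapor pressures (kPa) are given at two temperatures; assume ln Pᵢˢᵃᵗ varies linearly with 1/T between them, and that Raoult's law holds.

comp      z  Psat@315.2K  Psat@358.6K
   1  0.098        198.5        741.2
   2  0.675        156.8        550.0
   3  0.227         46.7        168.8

Bubble-point temperature: ΣzᵢPᵢˢᵃᵗ(T) = P. Interpolate ln Pᵢˢᵃᵗ = aᵢ + bᵢ/T.
  T = 315.2 K: ΣzᵢPᵢˢᵃᵗ = 135.89 kPa
  T = 358.6 K: ΣzᵢPᵢˢᵃᵗ = 482.21 kPa
  T = 336.9 K: ΣzᵢPᵢˢᵃᵗ = 266.63 kPa
  T = 326.0 K: ΣzᵢPᵢˢᵃᵗ = 192.19 kPa
  T = 331.4 K: ΣzᵢPᵢˢᵃᵗ = 226.64 kPa
  T = 334.1 K: ΣzᵢPᵢˢᵃᵗ = 245.62 kPa
Interpolating between 331.4 K and 334.1 K gives T ≈ 332.6 K.

T = 332.6 K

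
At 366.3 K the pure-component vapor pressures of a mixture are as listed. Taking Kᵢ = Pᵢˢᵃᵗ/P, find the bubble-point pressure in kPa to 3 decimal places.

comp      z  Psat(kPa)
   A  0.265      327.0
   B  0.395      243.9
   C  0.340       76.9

Pbub = 209.142 kPa

At the bubble point ψ → 0, so ΣzᵢKᵢ = 1 with Kᵢ = Pᵢˢᵃᵗ/P ⇒ P = ΣzᵢPᵢˢᵃᵗ.
P = 0.265·327.0 + 0.395·243.9 + 0.340·76.9 = 209.142 kPa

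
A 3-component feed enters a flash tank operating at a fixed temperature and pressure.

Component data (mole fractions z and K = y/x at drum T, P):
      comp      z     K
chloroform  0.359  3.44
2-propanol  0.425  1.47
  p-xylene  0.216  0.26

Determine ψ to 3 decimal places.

ψ = 0.847

Newton iteration, ψ⁰ = 0.54:
  ψ = 0.540: g = 0.2711, g' = -0.786 → ψ = 0.885
  ψ = 0.885: g = -0.0448, g' = -1.254 → ψ = 0.849
  ψ = 0.849: g = -0.0023, g' = -1.131 → ψ = 0.847
Converged at ψ = 0.847.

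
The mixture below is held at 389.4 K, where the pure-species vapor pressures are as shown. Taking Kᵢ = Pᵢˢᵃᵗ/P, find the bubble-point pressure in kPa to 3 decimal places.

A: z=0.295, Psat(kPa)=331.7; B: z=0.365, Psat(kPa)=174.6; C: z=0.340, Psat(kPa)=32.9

Pbub = 172.766 kPa

At the bubble point ψ → 0, so ΣzᵢKᵢ = 1 with Kᵢ = Pᵢˢᵃᵗ/P ⇒ P = ΣzᵢPᵢˢᵃᵗ.
P = 0.295·331.7 + 0.365·174.6 + 0.340·32.9 = 172.766 kPa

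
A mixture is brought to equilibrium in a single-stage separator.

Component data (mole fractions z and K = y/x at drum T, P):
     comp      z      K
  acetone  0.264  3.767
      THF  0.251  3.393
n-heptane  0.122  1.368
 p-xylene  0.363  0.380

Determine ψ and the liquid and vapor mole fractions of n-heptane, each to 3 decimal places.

ψ = 0.823, x_n-heptane = 0.094, y_n-heptane = 0.128

Let ψ = V/F and solve Σ zᵢ(Kᵢ−1)/(1+ψ(Kᵢ−1)) = 0.
g(0) = ΣzᵢKᵢ − 1 = 1.151 and g(1) = 1 − Σzᵢ/Kᵢ = -0.189, so a root lies in (0, 1).
Iterate (Newton) starting at ψ = 0.41:
  ψ = 0.410: g = 0.3827, g' = -1.073 → ψ = 0.767
  ψ = 0.767: g = 0.0521, g' = -0.903 → ψ = 0.824
  ψ = 0.824: g = -0.0011, g' = -0.944 → ψ = 0.823
Converged at ψ = 0.823.
Compositions from xᵢ = zᵢ/(1+ψ(Kᵢ−1)), yᵢ = Kᵢxᵢ:
  acetone: x = 0.081, y = 0.303
  THF: x = 0.085, y = 0.287
  n-heptane: x = 0.094, y = 0.128
  p-xylene: x = 0.741, y = 0.282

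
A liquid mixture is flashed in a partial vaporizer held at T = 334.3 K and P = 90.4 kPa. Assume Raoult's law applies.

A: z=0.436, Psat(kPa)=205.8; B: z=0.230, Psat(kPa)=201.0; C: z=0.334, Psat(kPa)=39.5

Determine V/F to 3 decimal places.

Raoult's law: Kᵢ = Pᵢˢᵃᵗ/P = Pᵢˢᵃᵗ/90.4.
  K_A = 205.8/90.4 = 2.27655, K_B = 201.0/90.4 = 2.22345, K_C = 39.5/90.4 = 0.43695
Iterate (Newton) starting at V/F = 0.5:
  V/F = 0.500: g = 0.2526, g' = -0.602 → V/F = 0.919
  V/F = 0.919: g = -0.0013, g' = -0.682 → V/F = 0.917
Converged at V/F = 0.917.

V/F = 0.917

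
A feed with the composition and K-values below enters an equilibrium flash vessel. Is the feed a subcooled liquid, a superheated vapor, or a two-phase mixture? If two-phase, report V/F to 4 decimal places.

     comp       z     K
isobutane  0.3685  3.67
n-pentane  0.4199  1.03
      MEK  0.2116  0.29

ΣzᵢKᵢ = 1.8463; Σzᵢ/Kᵢ = 1.2377.
Both exceed 1, so a two-phase solution exists.
Material balance + equilibrium reduce to Σ zᵢ(Kᵢ−1)/(1+ψ(Kᵢ−1)) = 0.
Newton–Raphson from ψ = 0.5:
  ψ = 0.5000: g = 0.20086, g' = -0.7386 → ψ = 0.7719
  ψ = 0.7719: g = 0.00129, g' = -0.8030 → ψ = 0.7736
Converged at ψ = 0.7736.

two-phase, V/F = 0.7736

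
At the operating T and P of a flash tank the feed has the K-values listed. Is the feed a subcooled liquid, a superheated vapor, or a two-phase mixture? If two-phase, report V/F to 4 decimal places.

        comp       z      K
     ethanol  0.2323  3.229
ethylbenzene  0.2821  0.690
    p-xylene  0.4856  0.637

ΣzᵢKᵢ = 1.2541; Σzᵢ/Kᵢ = 1.2431.
Both exceed 1, so a two-phase solution exists.
Material balance + equilibrium reduce to Σ zᵢ(Kᵢ−1)/(1+ψ(Kᵢ−1)) = 0.
Newton iteration, ψ⁰ = 0.5:
  ψ = 0.5000: g = -0.07397, g' = -0.3916 → ψ = 0.3111
  ψ = 0.3111: g = 0.01026, g' = -0.5170 → ψ = 0.3310
  ψ = 0.3310: g = 0.00019, g' = -0.4985 → ψ = 0.3313
Converged at ψ = 0.3313.

two-phase, V/F = 0.3313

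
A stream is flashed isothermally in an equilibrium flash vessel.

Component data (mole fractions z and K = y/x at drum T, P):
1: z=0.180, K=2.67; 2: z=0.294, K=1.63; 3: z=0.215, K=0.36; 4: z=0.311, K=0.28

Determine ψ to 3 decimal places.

Rachford–Rice: g(ψ) = Σ zᵢ(Kᵢ−1)/(1+ψ(Kᵢ−1)) = 0.
g(0) = ΣzᵢKᵢ − 1 = 0.124 and g(1) = 1 − Σzᵢ/Kᵢ = -0.956, so a root lies in (0, 1).
Iterate (Newton) starting at ψ = 0.5:
  ψ = 0.500: g = -0.2476, g' = -0.801 → ψ = 0.191
  ψ = 0.191: g = -0.0230, g' = -0.713 → ψ = 0.159
Converged at ψ = 0.159.

ψ = 0.159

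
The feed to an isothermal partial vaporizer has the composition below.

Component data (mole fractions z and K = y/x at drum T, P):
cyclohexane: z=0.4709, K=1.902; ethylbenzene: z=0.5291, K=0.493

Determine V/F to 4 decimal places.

V/F = 0.3422

Rachford–Rice: g(V/F) = Σ zᵢ(Kᵢ−1)/(1+V/F(Kᵢ−1)) = 0.
Feasibility: ΣzᵢKᵢ = 1.1565, Σzᵢ/Kᵢ = 1.3208 — both > 1, two phases present.
Binary case is linear: z₁(K₁−1)(1+V/F(K₂−1)) + z₂(K₂−1)(1+V/F(K₁−1)) = 0
⇒ V/F = [z₁(K₁−1)+z₂(K₂−1)] / [−(K₁−1)(K₂−1)] = 0.15650/0.45731 = 0.3422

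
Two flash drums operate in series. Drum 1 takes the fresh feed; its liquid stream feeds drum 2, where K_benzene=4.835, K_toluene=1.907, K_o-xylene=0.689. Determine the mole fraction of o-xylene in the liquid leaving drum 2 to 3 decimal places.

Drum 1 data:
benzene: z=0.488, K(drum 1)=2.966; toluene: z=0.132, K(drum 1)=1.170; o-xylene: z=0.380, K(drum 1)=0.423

x_o-xylene (drum 2) = 0.874

Drum 1:
Newton–Raphson from ψ₁ = 0.5:
  ψ₁ = 0.500: g = 0.1963, g' = -0.733 → ψ₁ = 0.768
  ψ₁ = 0.768: g = 0.0084, g' = -0.710 → ψ₁ = 0.780
Converged at ψ₁ = 0.780.
Drum-1 compositions:
  benzene: x = 0.193, y = 0.571
  toluene: x = 0.117, y = 0.136
  o-xylene: x = 0.691, y = 0.292
Drum-2 feed = drum-1 liquid: z₂ = (0.1927, 0.1166, 0.6908).
Drum 2:
Rachford–Rice: g(ψ₂) = Σ zᵢ(Kᵢ−1)/(1+ψ₂(Kᵢ−1)) = 0.
g(0) = ΣzᵢKᵢ − 1 = 0.630 and g(1) = 1 − Σzᵢ/Kᵢ = -0.104, so a root lies in (0, 1).
Newton–Raphson from ψ₂ = 0.64:
  ψ₂ = 0.640: g = 0.0126, g' = -0.380 → ψ₂ = 0.673
  ψ₂ = 0.673: g = 0.0003, g' = -0.365 → ψ₂ = 0.674
Converged at ψ₂ = 0.674.
  benzene: x = 0.054, y = 0.260
  toluene: x = 0.072, y = 0.138
  o-xylene: x = 0.874, y = 0.602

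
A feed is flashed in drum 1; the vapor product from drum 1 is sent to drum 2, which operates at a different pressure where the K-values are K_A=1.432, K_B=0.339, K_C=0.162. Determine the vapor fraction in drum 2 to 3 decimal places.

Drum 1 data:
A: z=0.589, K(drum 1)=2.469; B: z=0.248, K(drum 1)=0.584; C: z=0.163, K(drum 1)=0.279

V/F (drum 2) = 0.235

Drum 1:
Newton iteration, ψ₁⁰ = 0.67:
  ψ₁ = 0.670: g = 0.0657, g' = -0.722 → ψ₁ = 0.761
  ψ₁ = 0.761: g = -0.0028, g' = -0.791 → ψ₁ = 0.757
Converged at ψ₁ = 0.757.
Drum-1 compositions:
  A: x = 0.279, y = 0.688
  B: x = 0.362, y = 0.211
  C: x = 0.359, y = 0.100
Drum-2 feed = drum-1 vapor: z₂ = (0.6883, 0.2115, 0.1002).
Drum 2:
Material balance + equilibrium reduce to Σ zᵢ(Kᵢ−1)/(1+ψ₂(Kᵢ−1)) = 0.
Check two-phase: ΣzᵢKᵢ = 1.074 > 1 and Σzᵢ/Kᵢ = 1.723 > 1, so g(0) = 0.074 > 0 and g(1) = -0.723 < 0.
Newton–Raphson from ψ₂ = 0.52:
  ψ₂ = 0.520: g = -0.1190, g' = -0.521 → ψ₂ = 0.292
  ψ₂ = 0.292: g = -0.0202, g' = -0.366 → ψ₂ = 0.237
  ψ₂ = 0.237: g = -0.0006, g' = -0.345 → ψ₂ = 0.235
Converged at ψ₂ = 0.235.
  A: x = 0.625, y = 0.895
  B: x = 0.250, y = 0.085
  C: x = 0.125, y = 0.020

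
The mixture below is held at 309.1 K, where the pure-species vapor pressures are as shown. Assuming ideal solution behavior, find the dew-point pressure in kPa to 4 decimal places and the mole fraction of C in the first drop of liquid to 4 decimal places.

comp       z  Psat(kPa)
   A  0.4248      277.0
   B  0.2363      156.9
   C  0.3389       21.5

At the dew point ψ → 1, so Σzᵢ/Kᵢ = 1 with Kᵢ = Pᵢˢᵃᵗ/P ⇒ 1/P = Σzᵢ/Pᵢˢᵃᵗ.
1/P = 0.4248/277.0 + 0.2363/156.9 + 0.3389/21.5 = 0.0188024 ⇒ P = 53.1846 kPa
xᵢ = zᵢP/Pᵢˢᵃᵗ ⇒ x_C = 0.3389·53.1846/21.5 = 0.8383

Pdew = 53.1846 kPa, x_C = 0.8383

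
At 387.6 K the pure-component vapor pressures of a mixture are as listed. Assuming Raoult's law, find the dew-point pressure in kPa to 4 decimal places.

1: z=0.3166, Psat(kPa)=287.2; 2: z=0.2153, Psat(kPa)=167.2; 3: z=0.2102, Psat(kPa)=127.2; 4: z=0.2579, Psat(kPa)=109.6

Pdew = 156.3559 kPa

At the dew point ψ → 1, so Σzᵢ/Kᵢ = 1 with Kᵢ = Pᵢˢᵃᵗ/P ⇒ 1/P = Σzᵢ/Pᵢˢᵃᵗ.
1/P = 0.3166/287.2 + 0.2153/167.2 + 0.2102/127.2 + 0.2579/109.6 = 0.0063957 ⇒ P = 156.3559 kPa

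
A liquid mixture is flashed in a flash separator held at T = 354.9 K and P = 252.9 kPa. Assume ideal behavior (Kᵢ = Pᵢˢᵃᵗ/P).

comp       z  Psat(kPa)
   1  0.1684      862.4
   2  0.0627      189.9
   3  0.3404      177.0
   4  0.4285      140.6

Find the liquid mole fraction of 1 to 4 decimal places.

Raoult's law: Kᵢ = Pᵢˢᵃᵗ/P = Pᵢˢᵃᵗ/252.9.
  K_1 = 862.4/252.9 = 3.410043, K_2 = 189.9/252.9 = 0.750890, K_3 = 177.0/252.9 = 0.699881, K_4 = 140.6/252.9 = 0.555951
Rachford–Rice: g(ψ) = Σ zᵢ(Kᵢ−1)/(1+ψ(Kᵢ−1)) = 0.
Feasibility: ΣzᵢKᵢ = 1.0978, Σzᵢ/Kᵢ = 1.3900 — both > 1, two phases present.
Newton–Raphson from ψ = 0.66:
  ψ = 0.6600: g = -0.25858, g' = -0.3681 → ψ = 0.0000
  ψ = 0.0000: g = 0.09780, g' = -1.0972 → ψ = 0.0891
  ψ = 0.0891: g = 0.01502, g' = -0.7908 → ψ = 0.1081
  ψ = 0.1081: g = 0.00044, g' = -0.7456 → ψ = 0.1087
Converged at ψ = 0.1087.
Compositions from xᵢ = zᵢ/(1+ψ(Kᵢ−1)), yᵢ = Kᵢxᵢ:
  1: x = 0.1334, y = 0.4550
  2: x = 0.0644, y = 0.0484
  3: x = 0.3519, y = 0.2463
  4: x = 0.4502, y = 0.2503

x_1 = 0.1334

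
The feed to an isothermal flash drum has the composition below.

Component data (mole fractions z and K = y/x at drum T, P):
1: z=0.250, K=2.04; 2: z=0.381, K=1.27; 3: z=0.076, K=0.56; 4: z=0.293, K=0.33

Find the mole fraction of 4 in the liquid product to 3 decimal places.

x_4 = 0.374

Newton–Raphson from V/F = 0.53:
  V/F = 0.530: g = -0.0904, g' = -0.475 → V/F = 0.340
  V/F = 0.340: g = -0.0071, g' = -0.412 → V/F = 0.322
Converged at V/F = 0.322.
Compositions from xᵢ = zᵢ/(1+V/F(Kᵢ−1)), yᵢ = Kᵢxᵢ:
  1: x = 0.187, y = 0.382
  2: x = 0.350, y = 0.445
  3: x = 0.089, y = 0.050
  4: x = 0.374, y = 0.123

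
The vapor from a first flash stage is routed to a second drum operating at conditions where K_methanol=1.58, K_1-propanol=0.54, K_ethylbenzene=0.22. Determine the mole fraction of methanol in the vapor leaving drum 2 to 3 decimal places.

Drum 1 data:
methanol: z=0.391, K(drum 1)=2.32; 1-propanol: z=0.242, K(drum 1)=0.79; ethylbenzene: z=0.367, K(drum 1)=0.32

y_methanol (drum 2) = 0.810

Drum 1:
Let ψ₁ = V/F and solve Σ zᵢ(Kᵢ−1)/(1+ψ₁(Kᵢ−1)) = 0.
Feasibility: ΣzᵢKᵢ = 1.216, Σzᵢ/Kᵢ = 1.622 — both > 1, two phases present.
Iterate (Newton) starting at ψ₁ = 0.5:
  ψ₁ = 0.500: g = -0.1240, g' = -0.650 → ψ₁ = 0.309
  ψ₁ = 0.309: g = -0.0039, g' = -0.628 → ψ₁ = 0.303
Converged at ψ₁ = 0.303.
Drum-1 compositions:
  methanol: x = 0.279, y = 0.648
  1-propanol: x = 0.258, y = 0.204
  ethylbenzene: x = 0.462, y = 0.148
Drum-2 feed = drum-1 vapor: z₂ = (0.6479, 0.2042, 0.1479).
Drum 2:
Let ψ₂ = V/F and solve Σ zᵢ(Kᵢ−1)/(1+ψ₂(Kᵢ−1)) = 0.
Feasibility: ΣzᵢKᵢ = 1.166, Σzᵢ/Kᵢ = 1.461 — both > 1, two phases present.
Newton iteration, ψ₂⁰ = 0.5:
  ψ₂ = 0.500: g = -0.0198, g' = -0.446 → ψ₂ = 0.456
  ψ₂ = 0.456: g = -0.0005, g' = -0.422 → ψ₂ = 0.454
Converged at ψ₂ = 0.454.
  methanol: x = 0.513, y = 0.810
  1-propanol: x = 0.258, y = 0.139
  ethylbenzene: x = 0.229, y = 0.050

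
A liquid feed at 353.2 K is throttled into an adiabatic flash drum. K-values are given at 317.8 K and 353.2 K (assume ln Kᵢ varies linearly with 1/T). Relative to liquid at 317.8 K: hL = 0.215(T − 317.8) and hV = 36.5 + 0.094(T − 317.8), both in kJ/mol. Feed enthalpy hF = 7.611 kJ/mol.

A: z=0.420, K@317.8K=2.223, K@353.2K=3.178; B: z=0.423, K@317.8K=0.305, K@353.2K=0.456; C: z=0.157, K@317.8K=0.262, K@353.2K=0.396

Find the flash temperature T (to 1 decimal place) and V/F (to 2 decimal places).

T = 322.9 K, V/F = 0.18

Adiabatic flash: solve Rachford–Rice at each trial T, then check hF = ψ·hV(T) + (1−ψ)·hL(T).
  T = 317.8 K: K = (2.223, 0.305, 0.262), RR gives ψ = 0.120, H_out = 4.383 kJ/mol
  T = 353.2 K: K = (3.178, 0.456, 0.396), RR gives ψ = 0.483, H_out = 23.163 kJ/mol
  T = 335.5 K: K = (2.683, 0.377, 0.326), RR gives ψ = 0.315, H_out = 14.613 kJ/mol
  T = 326.6 K: K = (2.447, 0.340, 0.293), RR gives ψ = 0.223, H_out = 9.804 kJ/mol
  T = 322.2 K: K = (2.334, 0.322, 0.277), RR gives ψ = 0.174, H_out = 7.198 kJ/mol
  T = 324.4 K: K = (2.390, 0.331, 0.285), RR gives ψ = 0.199, H_out = 8.524 kJ/mol
Linear interpolation between T = 322.2 (H_out = 7.198) and T = 324.4 (H_out = 8.524) on hF = 7.611 gives T ≈ 322.9 K, at which ψ = 0.18.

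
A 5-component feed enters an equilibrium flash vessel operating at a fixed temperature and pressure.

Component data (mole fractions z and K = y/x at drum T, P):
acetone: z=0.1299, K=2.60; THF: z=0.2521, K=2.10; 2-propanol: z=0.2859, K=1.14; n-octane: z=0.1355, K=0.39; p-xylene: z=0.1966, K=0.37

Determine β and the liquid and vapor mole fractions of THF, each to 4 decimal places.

β = 0.5628, x_THF = 0.1557, y_THF = 0.3270

Let β = V/F and solve Σ zᵢ(Kᵢ−1)/(1+β(Kᵢ−1)) = 0.
Feasibility: ΣzᵢKᵢ = 1.3187, Σzᵢ/Kᵢ = 1.2996 — both > 1, two phases present.
Iterate (Newton) starting at β = 0.7:
  β = 0.7000: g = -0.07466, g' = -0.5793 → β = 0.5711
  β = 0.5711: g = -0.00434, g' = -0.5198 → β = 0.5628
Converged at β = 0.5628.
Compositions from xᵢ = zᵢ/(1+β(Kᵢ−1)), yᵢ = Kᵢxᵢ:
  acetone: x = 0.0684, y = 0.1777
  THF: x = 0.1557, y = 0.3270
  2-propanol: x = 0.2650, y = 0.3021
  n-octane: x = 0.2063, y = 0.0805
  p-xylene: x = 0.3046, y = 0.1127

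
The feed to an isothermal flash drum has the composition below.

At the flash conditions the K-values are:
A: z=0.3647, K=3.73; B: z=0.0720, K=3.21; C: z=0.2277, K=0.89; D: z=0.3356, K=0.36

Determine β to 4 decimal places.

Material balance + equilibrium reduce to Σ zᵢ(Kᵢ−1)/(1+β(Kᵢ−1)) = 0.
Check two-phase: ΣzᵢKᵢ = 1.9149 > 1 and Σzᵢ/Kᵢ = 1.3083 > 1, so g(0) = 0.9149 > 0 and g(1) = -0.3083 < 0.
Iterate (Newton) starting at β = 0.67:
  β = 0.6700: g = 0.01301, g' = -0.8213 → β = 0.6858
Converged at β = 0.6858.

β = 0.6858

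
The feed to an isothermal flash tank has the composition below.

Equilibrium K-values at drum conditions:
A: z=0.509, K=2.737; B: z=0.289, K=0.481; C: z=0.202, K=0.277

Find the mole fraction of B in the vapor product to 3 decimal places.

Iterate (Newton) starting at ψ = 0.5:
  ψ = 0.500: g = 0.0419, g' = -0.841 → ψ = 0.550
Converged at ψ = 0.550.
Compositions from xᵢ = zᵢ/(1+ψ(Kᵢ−1)), yᵢ = Kᵢxᵢ:
  A: x = 0.260, y = 0.713
  B: x = 0.404, y = 0.195
  C: x = 0.335, y = 0.093

y_B = 0.195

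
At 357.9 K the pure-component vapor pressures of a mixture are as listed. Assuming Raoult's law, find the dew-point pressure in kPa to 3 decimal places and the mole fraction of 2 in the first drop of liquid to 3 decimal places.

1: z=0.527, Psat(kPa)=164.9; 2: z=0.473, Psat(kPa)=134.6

At the dew point ψ → 1, so Σzᵢ/Kᵢ = 1 with Kᵢ = Pᵢˢᵃᵗ/P ⇒ 1/P = Σzᵢ/Pᵢˢᵃᵗ.
1/P = 0.527/164.9 + 0.473/134.6 = 0.006710 ⇒ P = 149.031 kPa
xᵢ = zᵢP/Pᵢˢᵃᵗ ⇒ x_2 = 0.473·149.031/134.6 = 0.524

Pdew = 149.031 kPa, x_2 = 0.524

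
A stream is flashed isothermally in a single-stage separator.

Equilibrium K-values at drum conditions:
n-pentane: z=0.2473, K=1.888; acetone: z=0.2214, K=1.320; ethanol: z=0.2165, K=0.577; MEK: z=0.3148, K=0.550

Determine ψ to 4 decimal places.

ψ = 0.1907

Rachford–Rice: g(ψ) = Σ zᵢ(Kᵢ−1)/(1+ψ(Kᵢ−1)) = 0.
Check two-phase: ΣzᵢKᵢ = 1.0572 > 1 and Σzᵢ/Kᵢ = 1.2463 > 1, so g(0) = 0.0572 > 0 and g(1) = -0.2463 < 0.
Iterate (Newton) starting at ψ = 0.5:
  ψ = 0.5000: g = -0.08578, g' = -0.2788 → ψ = 0.1924
  ψ = 0.1924: g = -0.00047, g' = -0.2847 → ψ = 0.1907
Converged at ψ = 0.1907.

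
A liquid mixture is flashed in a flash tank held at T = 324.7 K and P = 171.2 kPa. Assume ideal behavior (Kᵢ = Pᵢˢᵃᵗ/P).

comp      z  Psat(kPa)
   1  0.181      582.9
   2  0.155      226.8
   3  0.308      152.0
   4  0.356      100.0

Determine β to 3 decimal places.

Raoult's law: Kᵢ = Pᵢˢᵃᵗ/P = Pᵢˢᵃᵗ/171.2.
  K_1 = 582.9/171.2 = 3.40479, K_2 = 226.8/171.2 = 1.32477, K_3 = 152.0/171.2 = 0.88785, K_4 = 100.0/171.2 = 0.58411
Newton–Raphson from β = 0.5:
  β = 0.500: g = 0.0174, g' = -0.330 → β = 0.553
  β = 0.553: g = 0.0005, g' = -0.313 → β = 0.554
Converged at β = 0.554.

β = 0.554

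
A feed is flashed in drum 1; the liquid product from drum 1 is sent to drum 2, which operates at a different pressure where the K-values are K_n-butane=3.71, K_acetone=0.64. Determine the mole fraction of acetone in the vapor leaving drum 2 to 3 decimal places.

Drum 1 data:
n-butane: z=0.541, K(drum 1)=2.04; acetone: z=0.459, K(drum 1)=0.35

y_acetone (drum 2) = 0.565

Drum 1:
Rachford–Rice: g(ψ₁) = Σ zᵢ(Kᵢ−1)/(1+ψ₁(Kᵢ−1)) = 0.
Feasibility: ΣzᵢKᵢ = 1.264, Σzᵢ/Kᵢ = 1.577 — both > 1, two phases present.
Binary case is linear: z₁(K₁−1)(1+ψ₁(K₂−1)) + z₂(K₂−1)(1+ψ₁(K₁−1)) = 0
⇒ ψ₁ = [z₁(K₁−1)+z₂(K₂−1)] / [−(K₁−1)(K₂−1)] = 0.2643/0.6760 = 0.391
Drum-1 compositions:
  n-butane: x = 0.385, y = 0.785
  acetone: x = 0.615, y = 0.215
Drum-2 feed = drum-1 liquid: z₂ = (0.3846, 0.6154).
Drum 2:
Let ψ₂ = V/F and solve Σ zᵢ(Kᵢ−1)/(1+ψ₂(Kᵢ−1)) = 0.
g(0) = ΣzᵢKᵢ − 1 = 0.821 and g(1) = 1 − Σzᵢ/Kᵢ = -0.065, so a root lies in (0, 1).
Binary case is linear: z₁(K₁−1)(1+ψ₂(K₂−1)) + z₂(K₂−1)(1+ψ₂(K₁−1)) = 0
⇒ ψ₂ = [z₁(K₁−1)+z₂(K₂−1)] / [−(K₁−1)(K₂−1)] = 0.8208/0.9756 = 0.841
  n-butane: x = 0.117, y = 0.435
  acetone: x = 0.883, y = 0.565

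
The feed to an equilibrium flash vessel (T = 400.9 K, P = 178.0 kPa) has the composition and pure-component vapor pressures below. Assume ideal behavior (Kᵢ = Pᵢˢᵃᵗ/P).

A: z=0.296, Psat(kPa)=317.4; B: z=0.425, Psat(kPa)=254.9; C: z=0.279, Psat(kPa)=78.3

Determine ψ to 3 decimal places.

Raoult's law: Kᵢ = Pᵢˢᵃᵗ/P = Pᵢˢᵃᵗ/178.0.
  K_A = 317.4/178.0 = 1.78315, K_B = 254.9/178.0 = 1.43202, K_C = 78.3/178.0 = 0.43989
Let ψ = V/F and solve Σ zᵢ(Kᵢ−1)/(1+ψ(Kᵢ−1)) = 0.
Check two-phase: ΣzᵢKᵢ = 1.259 > 1 and Σzᵢ/Kᵢ = 1.097 > 1, so g(0) = 0.259 > 0 and g(1) = -0.097 < 0.
Iterate (Newton) starting at ψ = 0.47:
  ψ = 0.470: g = 0.1100, g' = -0.313 → ψ = 0.821
  ψ = 0.821: g = -0.0128, g' = -0.411 → ψ = 0.790
  ψ = 0.790: g = -0.0002, g' = -0.395 → ψ = 0.789
Converged at ψ = 0.789.

ψ = 0.789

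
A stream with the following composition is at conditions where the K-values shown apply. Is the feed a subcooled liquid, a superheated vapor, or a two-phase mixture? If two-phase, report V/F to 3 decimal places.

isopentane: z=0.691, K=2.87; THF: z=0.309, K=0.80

ΣzᵢKᵢ = 2.230; Σzᵢ/Kᵢ = 0.627.
Since Σzᵢ/Kᵢ < 1 the mixture is above its dew point — single vapor phase.

superheated vapor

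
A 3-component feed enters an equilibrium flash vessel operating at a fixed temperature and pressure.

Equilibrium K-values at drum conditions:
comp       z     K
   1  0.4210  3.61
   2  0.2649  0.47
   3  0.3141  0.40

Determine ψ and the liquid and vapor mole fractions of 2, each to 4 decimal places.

ψ = 0.5182, x_2 = 0.3652, y_2 = 0.1716

Newton iteration, ψ⁰ = 0.5:
  ψ = 0.5000: g = 0.01646, g' = -0.9083 → ψ = 0.5181
  ψ = 0.5181: g = 0.00010, g' = -0.8978 → ψ = 0.5182
Converged at ψ = 0.5182.
Compositions from xᵢ = zᵢ/(1+ψ(Kᵢ−1)), yᵢ = Kᵢxᵢ:
  1: x = 0.1790, y = 0.6460
  2: x = 0.3652, y = 0.1716
  3: x = 0.4558, y = 0.1823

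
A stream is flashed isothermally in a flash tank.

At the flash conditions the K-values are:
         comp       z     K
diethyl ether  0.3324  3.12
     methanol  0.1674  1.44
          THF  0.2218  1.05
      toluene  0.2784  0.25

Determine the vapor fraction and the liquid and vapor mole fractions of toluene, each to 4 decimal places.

Rachford–Rice: g(ψ) = Σ zᵢ(Kᵢ−1)/(1+ψ(Kᵢ−1)) = 0.
Feasibility: ΣzᵢKᵢ = 1.5806, Σzᵢ/Kᵢ = 1.5476 — both > 1, two phases present.
Newton–Raphson from ψ = 0.7:
  ψ = 0.7000: g = -0.08886, g' = -0.9557 → ψ = 0.6070
  ψ = 0.6070: g = -0.00626, g' = -0.8341 → ψ = 0.5995
Converged at ψ = 0.5995.
Compositions from xᵢ = zᵢ/(1+ψ(Kᵢ−1)), yᵢ = Kᵢxᵢ:
  diethyl ether: x = 0.1464, y = 0.4567
  methanol: x = 0.1325, y = 0.1907
  THF: x = 0.2153, y = 0.2261
  toluene: x = 0.5058, y = 0.1265

ψ = 0.5995, x_toluene = 0.5058, y_toluene = 0.1265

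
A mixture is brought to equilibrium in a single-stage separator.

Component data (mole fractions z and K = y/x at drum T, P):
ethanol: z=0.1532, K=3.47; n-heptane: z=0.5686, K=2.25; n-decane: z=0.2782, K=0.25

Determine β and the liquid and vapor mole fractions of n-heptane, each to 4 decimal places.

β = 0.7689, x_n-heptane = 0.2899, y_n-heptane = 0.6523

Material balance + equilibrium reduce to Σ zᵢ(Kᵢ−1)/(1+β(Kᵢ−1)) = 0.
Check two-phase: ΣzᵢKᵢ = 1.8805 > 1 and Σzᵢ/Kᵢ = 1.4097 > 1, so g(0) = 0.8805 > 0 and g(1) = -0.4097 < 0.
Newton–Raphson from β = 0.32:
  β = 0.3200: g = 0.44449, g' = -1.0158 → β = 0.7576
  β = 0.7576: g = 0.01365, g' = -1.1870 → β = 0.7691
  β = 0.7691: g = -0.00016, g' = -1.2159 → β = 0.7689
Converged at β = 0.7689.
Compositions from xᵢ = zᵢ/(1+β(Kᵢ−1)), yᵢ = Kᵢxᵢ:
  ethanol: x = 0.0528, y = 0.1834
  n-heptane: x = 0.2899, y = 0.6523
  n-decane: x = 0.6572, y = 0.1643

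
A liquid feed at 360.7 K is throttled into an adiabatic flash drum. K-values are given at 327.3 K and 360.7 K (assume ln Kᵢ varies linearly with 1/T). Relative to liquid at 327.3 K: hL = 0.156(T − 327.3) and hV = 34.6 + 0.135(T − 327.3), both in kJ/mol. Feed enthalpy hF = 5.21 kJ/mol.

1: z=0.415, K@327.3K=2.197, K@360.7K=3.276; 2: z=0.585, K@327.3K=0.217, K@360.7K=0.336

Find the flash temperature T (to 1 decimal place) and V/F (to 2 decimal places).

T = 333.7 K, V/F = 0.12

Adiabatic flash: solve Rachford–Rice at each trial T, then check hF = ψ·hV(T) + (1−ψ)·hL(T).
  T = 327.3 K: K = (2.197, 0.217), RR gives ψ = 0.041, H_out = 1.429 kJ/mol
  T = 360.7 K: K = (3.276, 0.336), RR gives ψ = 0.368, H_out = 17.684 kJ/mol
  T = 344.0 K: K = (2.709, 0.273), RR gives ψ = 0.228, H_out = 10.429 kJ/mol
  T = 335.6 K: K = (2.444, 0.244), RR gives ψ = 0.144, H_out = 6.247 kJ/mol
  T = 331.5 K: K = (2.320, 0.230), RR gives ψ = 0.096, H_out = 3.975 kJ/mol
  T = 333.6 K: K = (2.384, 0.237), RR gives ψ = 0.121, H_out = 5.162 kJ/mol
Linear interpolation between T = 333.6 (H_out = 5.162) and T = 335.6 (H_out = 6.247) on hF = 5.21 gives T ≈ 333.7 K, at which ψ = 0.12.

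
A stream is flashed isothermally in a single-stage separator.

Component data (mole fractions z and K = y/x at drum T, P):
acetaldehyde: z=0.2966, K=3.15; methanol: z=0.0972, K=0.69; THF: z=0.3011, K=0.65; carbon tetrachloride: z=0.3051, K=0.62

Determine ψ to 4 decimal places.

ψ = 0.5017

Material balance + equilibrium reduce to Σ zᵢ(Kᵢ−1)/(1+ψ(Kᵢ−1)) = 0.
Feasibility: ΣzᵢKᵢ = 1.3862, Σzᵢ/Kᵢ = 1.1904 — both > 1, two phases present.
Newton iteration, ψ⁰ = 0.5:
  ψ = 0.5000: g = 0.00079, g' = -0.4529 → ψ = 0.5017
Converged at ψ = 0.5017.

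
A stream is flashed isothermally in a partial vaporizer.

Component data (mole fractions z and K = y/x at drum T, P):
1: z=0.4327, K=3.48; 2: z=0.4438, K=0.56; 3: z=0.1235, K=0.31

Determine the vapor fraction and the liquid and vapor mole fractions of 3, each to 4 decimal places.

ψ = 0.6272, x_3 = 0.2177, y_3 = 0.0675

Rachford–Rice: g(ψ) = Σ zᵢ(Kᵢ−1)/(1+ψ(Kᵢ−1)) = 0.
Feasibility: ΣzᵢKᵢ = 1.7926, Σzᵢ/Kᵢ = 1.3152 — both > 1, two phases present.
Iterate (Newton) starting at ψ = 0.5:
  ψ = 0.5000: g = 0.09861, g' = -0.8087 → ψ = 0.6219
  ψ = 0.6219: g = 0.00396, g' = -0.7550 → ψ = 0.6272
Converged at ψ = 0.6272.
Compositions from xᵢ = zᵢ/(1+ψ(Kᵢ−1)), yᵢ = Kᵢxᵢ:
  1: x = 0.1693, y = 0.5893
  2: x = 0.6130, y = 0.3433
  3: x = 0.2177, y = 0.0675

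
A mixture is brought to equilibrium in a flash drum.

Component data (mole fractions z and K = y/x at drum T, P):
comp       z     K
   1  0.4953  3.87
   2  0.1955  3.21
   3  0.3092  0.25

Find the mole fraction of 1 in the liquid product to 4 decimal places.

x_1 = 0.1497

Rachford–Rice: g(β) = Σ zᵢ(Kᵢ−1)/(1+β(Kᵢ−1)) = 0.
g(0) = ΣzᵢKᵢ − 1 = 1.6217 and g(1) = 1 − Σzᵢ/Kᵢ = -0.4257, so a root lies in (0, 1).
Newton iteration, β⁰ = 0.5:
  β = 0.5000: g = 0.41799, g' = -1.3488 → β = 0.8099
  β = 0.8099: g = -0.00825, g' = -1.6204 → β = 0.8048
Converged at β = 0.8048.
Compositions from xᵢ = zᵢ/(1+β(Kᵢ−1)), yᵢ = Kᵢxᵢ:
  1: x = 0.1497, y = 0.5791
  2: x = 0.0704, y = 0.2259
  3: x = 0.7800, y = 0.1950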